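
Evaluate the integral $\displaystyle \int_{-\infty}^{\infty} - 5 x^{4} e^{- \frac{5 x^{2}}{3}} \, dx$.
$- \frac{27 \sqrt{15} \sqrt{\pi}}{100}$

Start from the elementary integral
$$J(a) = \int_{-\infty}^{\infty} - 5 e^{- a x^{2}} \, dx = - \frac{5 \sqrt{\pi}}{\sqrt{a}}.$$

Differentiating under the integral sign brings down a factor of $(-x^2)$:
$$\frac{dJ}{da} = \int_{-\infty}^{\infty} 5 x^{2} e^{- a x^{2}} \, dx = \frac{5 \sqrt{\pi}}{2 a^{\frac{3}{2}}}.$$

Repeating twice in total — each differentiation brings down another $(-x^2)$ — gives
$$\frac{d^{2}J}{da^{2}} = \int_{-\infty}^{\infty} - 5 x^{4} e^{- a x^{2}} \, dx = - \frac{15 \sqrt{\pi}}{4 a^{\frac{5}{2}}},$$
and the integrand here is exactly the target integrand, so $I = - \frac{15 \sqrt{\pi}}{4 a^{\frac{5}{2}}}$.

Setting $a = \frac{5}{3}$:
$$I = - \frac{27 \sqrt{15} \sqrt{\pi}}{100}.$$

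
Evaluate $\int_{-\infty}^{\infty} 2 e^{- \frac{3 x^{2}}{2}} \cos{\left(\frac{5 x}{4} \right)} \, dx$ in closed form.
$\frac{2 \sqrt{6} \sqrt{\pi}}{3 e^{\frac{25}{96}}}$

Define $I(b) = \int_{-\infty}^{\infty} 2 e^{- \frac{3 x^{2}}{2}} \cos{\left(b x \right)} \, dx$.

Differentiating under the integral sign,
$$I'(b) = \int_{-\infty}^{\infty} - 2 x e^{- \frac{3 x^{2}}{2}} \sin{\left(b x \right)} \, dx.$$

Integrate $\int_{-\infty}^{\infty} x \sin(b x)\, e^{- \frac{3 x^{2}}{2}}\, dx$ by parts with $u = \sin(b x)$ and $dv = x\, e^{- \frac{3 x^{2}}{2}}\, dx$, giving $v = - \frac{e^{- \frac{3 x^{2}}{2}}}{3}$. The boundary term vanishes and
$$\int_{-\infty}^{\infty} x \sin(b x)\, e^{- \frac{3 x^{2}}{2}}\, dx = \frac{b}{3} \int_{-\infty}^{\infty} \cos(b x)\, e^{- \frac{3 x^{2}}{2}}\, dx,$$
so $I'(b) = - \frac{b}{3}\, I(b)$.

This is a separable first-order ODE; solving with the initial condition $I(0) = \int_{-\infty}^{\infty} 2 e^{- \frac{3 x^{2}}{2}}\,dx = \frac{2 \sqrt{6} \sqrt{\pi}}{3}$ gives
$$I(b) = \frac{2 \sqrt{6} \sqrt{\pi} e^{- \frac{b^{2}}{6}}}{3}.$$

Setting $b = \frac{5}{4}$:
$$I = \frac{2 \sqrt{6} \sqrt{\pi}}{3 e^{\frac{25}{96}}}.$$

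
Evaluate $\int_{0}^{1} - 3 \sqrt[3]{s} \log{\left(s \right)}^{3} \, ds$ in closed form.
$\frac{729}{128}$

Start from the elementary integral
$$J(a) = \int_{0}^{1} - 3 s^{a} \, ds = - \frac{3}{a + 1}.$$

Differentiating under the integral sign brings down a factor of $\ln s$:
$$\frac{dJ}{da} = \int_{0}^{1} - 3 s^{a} \log{\left(s \right)} \, ds = \frac{3}{\left(a + 1\right)^{2}}.$$

Repeating $3$ times in total — each differentiation brings down another $\ln s$ — gives
$$\frac{d^{3}J}{da^{3}} = \int_{0}^{1} - 3 s^{a} \log{\left(s \right)}^{3} \, ds = \frac{18}{\left(a + 1\right)^{4}},$$
and the integrand here is exactly the target integrand, so $I = \frac{18}{\left(a + 1\right)^{4}}$.

Setting $a = \frac{1}{3}$:
$$I = \frac{729}{128}.$$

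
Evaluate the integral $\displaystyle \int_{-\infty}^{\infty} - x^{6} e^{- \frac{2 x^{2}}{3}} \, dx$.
$- \frac{405 \sqrt{6} \sqrt{\pi}}{128}$

Start from the elementary integral
$$J(a) = \int_{-\infty}^{\infty} - e^{- a x^{2}} \, dx = - \frac{\sqrt{\pi}}{\sqrt{a}}.$$

Differentiating under the integral sign brings down a factor of $(-x^2)$:
$$\frac{dJ}{da} = \int_{-\infty}^{\infty} x^{2} e^{- a x^{2}} \, dx = \frac{\sqrt{\pi}}{2 a^{\frac{3}{2}}}.$$

Repeating $3$ times in total — each differentiation brings down another $(-x^2)$ — gives
$$\frac{d^{3}J}{da^{3}} = \int_{-\infty}^{\infty} x^{6} e^{- a x^{2}} \, dx = \frac{15 \sqrt{\pi}}{8 a^{\frac{7}{2}}},$$
and the integrand here is $(-1)^{3}$ times the target integrand, so $I = (-1)^{3}\,\frac{d^{3}J}{da^{3}} = - \frac{15 \sqrt{\pi}}{8 a^{\frac{7}{2}}}$.

Setting $a = \frac{2}{3}$:
$$I = - \frac{405 \sqrt{6} \sqrt{\pi}}{128}.$$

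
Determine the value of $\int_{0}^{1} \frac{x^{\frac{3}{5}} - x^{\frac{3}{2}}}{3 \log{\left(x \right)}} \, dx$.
$\log{\left(\frac{2 \sqrt[3]{10}}{5} \right)}$

Introduce a parameter $a$ in the exponent: let $I(a) = \int_{0}^{1} \frac{- x^{\frac{3}{2}} + x^{a}}{3 \log{\left(x \right)}} \, dx$.

Since $\dfrac{\partial}{\partial a}\,x^{a} = x^{a} \ln x$, the $\ln x$ in the denominator cancels and
$$\frac{dI}{da} = \int_{0}^{1} \frac{1}{3} x^{a} \, dx = \frac{1}{3} \left[\frac{x^{a+1}}{a+1}\right]_0^1 = \frac{1}{3 \left(a + 1\right)}.$$

Integrating with respect to $a$ gives $I(a) = \frac{\log{\left(a + 1 \right)}}{3} - \frac{\log{\left(5 \right)}}{3} + \frac{\log{\left(2 \right)}}{3} + C$.

At $a = \frac{3}{2}$ the integrand is identically $0$, so $I(\frac{3}{2}) = 0$. The closed form gives $0$, hence $C = 0$.

Setting $a = \frac{3}{5}$:
$$I = \log{\left(\frac{2 \sqrt[3]{10}}{5} \right)}.$$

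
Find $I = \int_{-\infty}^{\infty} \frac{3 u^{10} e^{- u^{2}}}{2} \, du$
$\frac{2835 \sqrt{\pi}}{64}$

Begin with the known integral
$$J(a) = \int_{-\infty}^{\infty} \frac{3 e^{- a u^{2}}}{2} \, du = \frac{3 \sqrt{\pi}}{2 \sqrt{a}}.$$

Differentiating under the integral sign brings down a factor of $(-u^2)$:
$$\frac{dJ}{da} = \int_{-\infty}^{\infty} - \frac{3 u^{2} e^{- a u^{2}}}{2} \, du = - \frac{3 \sqrt{\pi}}{4 a^{\frac{3}{2}}}.$$

Repeating $5$ times in total — each differentiation brings down another $(-u^2)$ — gives
$$\frac{d^{5}J}{da^{5}} = \int_{-\infty}^{\infty} - \frac{3 u^{10} e^{- a u^{2}}}{2} \, du = - \frac{2835 \sqrt{\pi}}{64 a^{\frac{11}{2}}},$$
and the integrand here is $(-1)^{5}$ times the target integrand, so $I = (-1)^{5}\,\frac{d^{5}J}{da^{5}} = \frac{2835 \sqrt{\pi}}{64 a^{\frac{11}{2}}}$.

Setting $a = 1$:
$$I = \frac{2835 \sqrt{\pi}}{64}.$$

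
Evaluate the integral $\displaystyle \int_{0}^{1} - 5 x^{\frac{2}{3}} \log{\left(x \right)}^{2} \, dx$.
$- \frac{54}{25}$

Consider the simpler parametrised integral
$$J(a) = \int_{0}^{1} - 5 x^{a} \, dx = - \frac{5}{a + 1}.$$

Differentiating under the integral sign brings down a factor of $\ln x$:
$$\frac{dJ}{da} = \int_{0}^{1} - 5 x^{a} \log{\left(x \right)} \, dx = \frac{5}{\left(a + 1\right)^{2}}.$$

Repeating twice in total — each differentiation brings down another $\ln x$ — gives
$$\frac{d^{2}J}{da^{2}} = \int_{0}^{1} - 5 x^{a} \log{\left(x \right)}^{2} \, dx = - \frac{10}{\left(a + 1\right)^{3}},$$
and the integrand here is exactly the target integrand, so $I = - \frac{10}{\left(a + 1\right)^{3}}$.

Setting $a = \frac{2}{3}$:
$$I = - \frac{54}{25}.$$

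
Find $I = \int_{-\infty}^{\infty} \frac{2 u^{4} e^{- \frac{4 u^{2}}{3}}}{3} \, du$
$\frac{9 \sqrt{3} \sqrt{\pi}}{64}$

Start from the elementary integral
$$J(a) = \int_{-\infty}^{\infty} \frac{2 e^{- a u^{2}}}{3} \, du = \frac{2 \sqrt{\pi}}{3 \sqrt{a}}.$$

Differentiating under the integral sign brings down a factor of $(-u^2)$:
$$\frac{dJ}{da} = \int_{-\infty}^{\infty} - \frac{2 u^{2} e^{- a u^{2}}}{3} \, du = - \frac{\sqrt{\pi}}{3 a^{\frac{3}{2}}}.$$

Repeating twice in total — each differentiation brings down another $(-u^2)$ — gives
$$\frac{d^{2}J}{da^{2}} = \int_{-\infty}^{\infty} \frac{2 u^{4} e^{- a u^{2}}}{3} \, du = \frac{\sqrt{\pi}}{2 a^{\frac{5}{2}}},$$
and the integrand here is exactly the target integrand, so $I = \frac{\sqrt{\pi}}{2 a^{\frac{5}{2}}}$.

Setting $a = \frac{4}{3}$:
$$I = \frac{9 \sqrt{3} \sqrt{\pi}}{64}.$$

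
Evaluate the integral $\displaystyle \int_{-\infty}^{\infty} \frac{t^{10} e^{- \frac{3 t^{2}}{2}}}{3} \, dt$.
$\frac{35 \sqrt{6} \sqrt{\pi}}{81}$

Start from the elementary integral
$$J(a) = \int_{-\infty}^{\infty} \frac{e^{- a t^{2}}}{3} \, dt = \frac{\sqrt{\pi}}{3 \sqrt{a}}.$$

Differentiating under the integral sign brings down a factor of $(-t^2)$:
$$\frac{dJ}{da} = \int_{-\infty}^{\infty} - \frac{t^{2} e^{- a t^{2}}}{3} \, dt = - \frac{\sqrt{\pi}}{6 a^{\frac{3}{2}}}.$$

Repeating $5$ times in total — each differentiation brings down another $(-t^2)$ — gives
$$\frac{d^{5}J}{da^{5}} = \int_{-\infty}^{\infty} - \frac{t^{10} e^{- a t^{2}}}{3} \, dt = - \frac{315 \sqrt{\pi}}{32 a^{\frac{11}{2}}},$$
and the integrand here is $(-1)^{5}$ times the target integrand, so $I = (-1)^{5}\,\frac{d^{5}J}{da^{5}} = \frac{315 \sqrt{\pi}}{32 a^{\frac{11}{2}}}$.

Setting $a = \frac{3}{2}$:
$$I = \frac{35 \sqrt{6} \sqrt{\pi}}{81}.$$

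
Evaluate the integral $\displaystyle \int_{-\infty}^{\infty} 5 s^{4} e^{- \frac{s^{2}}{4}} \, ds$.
$120 \sqrt{\pi}$

Start from the elementary integral
$$J(a) = \int_{-\infty}^{\infty} 5 e^{- a s^{2}} \, ds = \frac{5 \sqrt{\pi}}{\sqrt{a}}.$$

Differentiating under the integral sign brings down a factor of $(-s^2)$:
$$\frac{dJ}{da} = \int_{-\infty}^{\infty} - 5 s^{2} e^{- a s^{2}} \, ds = - \frac{5 \sqrt{\pi}}{2 a^{\frac{3}{2}}}.$$

Repeating twice in total — each differentiation brings down another $(-s^2)$ — gives
$$\frac{d^{2}J}{da^{2}} = \int_{-\infty}^{\infty} 5 s^{4} e^{- a s^{2}} \, ds = \frac{15 \sqrt{\pi}}{4 a^{\frac{5}{2}}},$$
and the integrand here is exactly the target integrand, so $I = \frac{15 \sqrt{\pi}}{4 a^{\frac{5}{2}}}$.

Setting $a = \frac{1}{4}$:
$$I = 120 \sqrt{\pi}.$$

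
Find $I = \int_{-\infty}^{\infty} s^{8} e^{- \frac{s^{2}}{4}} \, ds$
$3360 \sqrt{\pi}$

Consider the simpler parametrised integral
$$J(a) = \int_{-\infty}^{\infty} e^{- a s^{2}} \, ds = \frac{\sqrt{\pi}}{\sqrt{a}}.$$

Differentiating under the integral sign brings down a factor of $(-s^2)$:
$$\frac{dJ}{da} = \int_{-\infty}^{\infty} - s^{2} e^{- a s^{2}} \, ds = - \frac{\sqrt{\pi}}{2 a^{\frac{3}{2}}}.$$

Repeating $4$ times in total — each differentiation brings down another $(-s^2)$ — gives
$$\frac{d^{4}J}{da^{4}} = \int_{-\infty}^{\infty} s^{8} e^{- a s^{2}} \, ds = \frac{105 \sqrt{\pi}}{16 a^{\frac{9}{2}}},$$
and the integrand here is exactly the target integrand, so $I = \frac{105 \sqrt{\pi}}{16 a^{\frac{9}{2}}}$.

Setting $a = \frac{1}{4}$:
$$I = 3360 \sqrt{\pi}.$$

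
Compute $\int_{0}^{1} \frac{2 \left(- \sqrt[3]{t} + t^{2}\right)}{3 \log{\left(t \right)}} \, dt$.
$- \frac{4 \log{\left(2 \right)}}{3} + \frac{4 \log{\left(3 \right)}}{3}$

Introduce a parameter $a$ in the exponent: let $I(a) = \int_{0}^{1} \frac{2 \left(t^{2} - t^{a}\right)}{3 \log{\left(t \right)}} \, dt$.

Since $\dfrac{\partial}{\partial a}\,t^{a} = t^{a} \ln t$, the $\ln t$ in the denominator cancels and
$$\frac{dI}{da} = \int_{0}^{1} - \frac{2}{3} t^{a} \, dt = - \frac{2}{3} \left[\frac{t^{a+1}}{a+1}\right]_0^1 = - \frac{2}{3 a + 3}.$$

Integrating with respect to $a$ gives $I(a) = - \frac{2 \log{\left(a + 1 \right)}}{3} + \frac{2 \log{\left(3 \right)}}{3} + C$.

At $a = 2$ the integrand is identically $0$, so $I(2) = 0$. The closed form gives $0$, hence $C = 0$.

Setting $a = \frac{1}{3}$:
$$I = - \frac{4 \log{\left(2 \right)}}{3} + \frac{4 \log{\left(3 \right)}}{3}.$$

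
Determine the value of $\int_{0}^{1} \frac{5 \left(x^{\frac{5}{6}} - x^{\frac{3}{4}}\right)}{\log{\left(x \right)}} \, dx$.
$- \log{\left(\frac{4084101}{5153632} \right)}$

Consider the one-parameter family: let $I(a) = \int_{0}^{1} \frac{5 \left(x^{\frac{5}{6}} - x^{a}\right)}{\log{\left(x \right)}} \, dx$.

Since $\dfrac{\partial}{\partial a}\,x^{a} = x^{a} \ln x$, the $\ln x$ in the denominator cancels and
$$\frac{dI}{da} = \int_{0}^{1} -5 x^{a} \, dx = -5 \left[\frac{x^{a+1}}{a+1}\right]_0^1 = - \frac{5}{a + 1}.$$

Integrating with respect to $a$ gives $I(a) = - \log{\left(\frac{7776 \left(a + 1\right)^{5}}{161051} \right)} + C$.

At $a = \frac{5}{6}$ the integrand is identically $0$, so $I(\frac{5}{6}) = 0$. The closed form gives $0$, hence $C = 0$.

Setting $a = \frac{3}{4}$:
$$I = - \log{\left(\frac{4084101}{5153632} \right)}.$$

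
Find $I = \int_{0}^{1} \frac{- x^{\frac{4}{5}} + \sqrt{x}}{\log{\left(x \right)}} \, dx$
$\log{\left(\frac{5}{6} \right)}$

Introduce a parameter $a$ in the exponent: let $I(a) = \int_{0}^{1} \frac{- x^{\frac{4}{5}} + x^{a}}{\log{\left(x \right)}} \, dx$.

Since $\dfrac{\partial}{\partial a}\,x^{a} = x^{a} \ln x$, the $\ln x$ in the denominator cancels and
$$\frac{dI}{da} = \int_{0}^{1} x^{a} \, dx = \left[\frac{x^{a+1}}{a+1}\right]_0^1 = \frac{1}{a + 1}.$$

Integrating with respect to $a$ gives $I(a) = \log{\left(\frac{5 a}{9} + \frac{5}{9} \right)} + C$.

At $a = \frac{4}{5}$ the integrand is identically $0$, so $I(\frac{4}{5}) = 0$. The closed form gives $0$, hence $C = 0$.

Setting $a = \frac{1}{2}$:
$$I = \log{\left(\frac{5}{6} \right)}.$$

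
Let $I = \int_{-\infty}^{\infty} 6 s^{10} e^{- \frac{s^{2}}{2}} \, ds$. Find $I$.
$5670 \sqrt{2} \sqrt{\pi}$

Start from the elementary integral
$$J(a) = \int_{-\infty}^{\infty} 6 e^{- a s^{2}} \, ds = \frac{6 \sqrt{\pi}}{\sqrt{a}}.$$

Differentiating under the integral sign brings down a factor of $(-s^2)$:
$$\frac{dJ}{da} = \int_{-\infty}^{\infty} - 6 s^{2} e^{- a s^{2}} \, ds = - \frac{3 \sqrt{\pi}}{a^{\frac{3}{2}}}.$$

Repeating $5$ times in total — each differentiation brings down another $(-s^2)$ — gives
$$\frac{d^{5}J}{da^{5}} = \int_{-\infty}^{\infty} - 6 s^{10} e^{- a s^{2}} \, ds = - \frac{2835 \sqrt{\pi}}{16 a^{\frac{11}{2}}},$$
and the integrand here is $(-1)^{5}$ times the target integrand, so $I = (-1)^{5}\,\frac{d^{5}J}{da^{5}} = \frac{2835 \sqrt{\pi}}{16 a^{\frac{11}{2}}}$.

Setting $a = \frac{1}{2}$:
$$I = 5670 \sqrt{2} \sqrt{\pi}.$$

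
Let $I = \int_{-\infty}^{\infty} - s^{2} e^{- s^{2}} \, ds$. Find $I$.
$- \frac{\sqrt{\pi}}{2}$

Consider the simpler parametrised integral
$$J(a) = \int_{-\infty}^{\infty} - e^{- a s^{2}} \, ds = - \frac{\sqrt{\pi}}{\sqrt{a}}.$$

Differentiating under the integral sign brings down a factor of $(-s^2)$:
$$\frac{dJ}{da} = \int_{-\infty}^{\infty} s^{2} e^{- a s^{2}} \, ds = \frac{\sqrt{\pi}}{2 a^{\frac{3}{2}}}.$$

The integral on the left is $-I$, so $I = - \frac{\sqrt{\pi}}{2 a^{\frac{3}{2}}}$.

Setting $a = 1$:
$$I = - \frac{\sqrt{\pi}}{2}.$$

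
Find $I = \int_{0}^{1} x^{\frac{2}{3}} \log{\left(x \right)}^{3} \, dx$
$- \frac{486}{625}$

Consider the simpler parametrised integral
$$J(a) = \int_{0}^{1} x^{a} \, dx = \frac{1}{a + 1}.$$

Differentiating under the integral sign brings down a factor of $\ln x$:
$$\frac{dJ}{da} = \int_{0}^{1} x^{a} \log{\left(x \right)} \, dx = - \frac{1}{\left(a + 1\right)^{2}}.$$

Repeating $3$ times in total — each differentiation brings down another $\ln x$ — gives
$$\frac{d^{3}J}{da^{3}} = \int_{0}^{1} x^{a} \log{\left(x \right)}^{3} \, dx = - \frac{6}{\left(a + 1\right)^{4}},$$
and the integrand here is exactly the target integrand, so $I = - \frac{6}{\left(a + 1\right)^{4}}$.

Setting $a = \frac{2}{3}$:
$$I = - \frac{486}{625}.$$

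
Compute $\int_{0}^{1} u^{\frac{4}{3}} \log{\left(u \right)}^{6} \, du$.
$\frac{1574640}{823543}$

Start from the elementary integral
$$J(a) = \int_{0}^{1} u^{a} \, du = \frac{1}{a + 1}.$$

Differentiating under the integral sign brings down a factor of $\ln u$:
$$\frac{dJ}{da} = \int_{0}^{1} u^{a} \log{\left(u \right)} \, du = - \frac{1}{\left(a + 1\right)^{2}}.$$

Repeating $6$ times in total — each differentiation brings down another $\ln u$ — gives
$$\frac{d^{6}J}{da^{6}} = \int_{0}^{1} u^{a} \log{\left(u \right)}^{6} \, du = \frac{720}{\left(a + 1\right)^{7}},$$
and the integrand here is exactly the target integrand, so $I = \frac{720}{\left(a + 1\right)^{7}}$.

Setting $a = \frac{4}{3}$:
$$I = \frac{1574640}{823543}.$$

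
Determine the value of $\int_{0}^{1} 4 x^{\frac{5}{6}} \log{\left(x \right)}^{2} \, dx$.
$\frac{1728}{1331}$

Begin with the known integral
$$J(a) = \int_{0}^{1} 4 x^{a} \, dx = \frac{4}{a + 1}.$$

Differentiating under the integral sign brings down a factor of $\ln x$:
$$\frac{dJ}{da} = \int_{0}^{1} 4 x^{a} \log{\left(x \right)} \, dx = - \frac{4}{\left(a + 1\right)^{2}}.$$

Repeating twice in total — each differentiation brings down another $\ln x$ — gives
$$\frac{d^{2}J}{da^{2}} = \int_{0}^{1} 4 x^{a} \log{\left(x \right)}^{2} \, dx = \frac{8}{\left(a + 1\right)^{3}},$$
and the integrand here is exactly the target integrand, so $I = \frac{8}{\left(a + 1\right)^{3}}$.

Setting $a = \frac{5}{6}$:
$$I = \frac{1728}{1331}.$$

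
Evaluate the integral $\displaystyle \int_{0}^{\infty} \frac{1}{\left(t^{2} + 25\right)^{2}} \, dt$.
$\frac{\pi}{500}$

Begin with the known result
$$J(a) = \int_{0}^{\infty} \frac{1}{a^{2} + t^{2}} \, dt = \frac{\pi}{2 a}.$$

Differentiating under the integral sign with respect to $a$,
$$\frac{dJ}{da} = \int_{0}^{\infty} - \frac{2 a}{\left(a^{2} + t^{2}\right)^{2}} \, dt = - \frac{\pi}{2 a^{2}},$$
so $\int_{0}^{\infty} \frac{1}{\left(a^{2} + t^{2}\right)^{2}} \, dt = \frac{\pi}{4 a^{3}}$.

Setting $a = 5$:
$$I = \frac{\pi}{500}.$$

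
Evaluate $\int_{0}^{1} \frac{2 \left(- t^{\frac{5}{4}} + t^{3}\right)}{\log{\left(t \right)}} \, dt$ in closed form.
$\log{\left(\frac{256}{81} \right)}$

Replace the exponent $3$ by a parameter $a$: let $I(a) = \int_{0}^{1} \frac{2 \left(- t^{\frac{5}{4}} + t^{a}\right)}{\log{\left(t \right)}} \, dt$.

Since $\dfrac{\partial}{\partial a}\,t^{a} = t^{a} \ln t$, the $\ln t$ in the denominator cancels and
$$\frac{dI}{da} = \int_{0}^{1} 2 t^{a} \, dt = 2 \left[\frac{t^{a+1}}{a+1}\right]_0^1 = \frac{2}{a + 1}.$$

Integrating with respect to $a$ gives $I(a) = \log{\left(\frac{16 \left(a + 1\right)^{2}}{81} \right)} + C$.

At $a = \frac{5}{4}$ the integrand is identically $0$, so $I(\frac{5}{4}) = 0$. The closed form gives $0$, hence $C = 0$.

Setting $a = 3$:
$$I = \log{\left(\frac{256}{81} \right)}.$$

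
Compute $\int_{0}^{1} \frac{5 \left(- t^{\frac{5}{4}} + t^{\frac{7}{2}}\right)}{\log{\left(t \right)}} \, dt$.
$\log{\left(32 \right)}$

Consider the one-parameter family: let $I(a) = \int_{0}^{1} \frac{5 \left(t^{\frac{7}{2}} - t^{a}\right)}{\log{\left(t \right)}} \, dt$.

Since $\dfrac{\partial}{\partial a}\,t^{a} = t^{a} \ln t$, the $\ln t$ in the denominator cancels and
$$\frac{dI}{da} = \int_{0}^{1} -5 t^{a} \, dt = -5 \left[\frac{t^{a+1}}{a+1}\right]_0^1 = - \frac{5}{a + 1}.$$

Integrating with respect to $a$ gives $I(a) = - \log{\left(\frac{32 \left(a + 1\right)^{5}}{59049} \right)} + C$.

At $a = \frac{7}{2}$ the integrand is identically $0$, so $I(\frac{7}{2}) = 0$. The closed form gives $0$, hence $C = 0$.

Setting $a = \frac{5}{4}$:
$$I = \log{\left(32 \right)}.$$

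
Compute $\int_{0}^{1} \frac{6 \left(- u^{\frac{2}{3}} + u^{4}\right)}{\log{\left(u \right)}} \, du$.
$\log{\left(729 \right)}$

Replace the exponent $\frac{2}{3}$ by a parameter $a$: let $I(a) = \int_{0}^{1} \frac{6 \left(u^{4} - u^{a}\right)}{\log{\left(u \right)}} \, du$.

Since $\dfrac{\partial}{\partial a}\,u^{a} = u^{a} \ln u$, the $\ln u$ in the denominator cancels and
$$\frac{dI}{da} = \int_{0}^{1} -6 u^{a} \, du = -6 \left[\frac{u^{a+1}}{a+1}\right]_0^1 = - \frac{6}{a + 1}.$$

Integrating with respect to $a$ gives $I(a) = \log{\left(\frac{15625}{\left(a + 1\right)^{6}} \right)} + C$.

At $a = 4$ the integrand is identically $0$, so $I(4) = 0$. The closed form gives $0$, hence $C = 0$.

Setting $a = \frac{2}{3}$:
$$I = \log{\left(729 \right)}.$$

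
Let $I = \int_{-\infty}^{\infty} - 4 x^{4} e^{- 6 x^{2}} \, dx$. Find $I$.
$- \frac{\sqrt{6} \sqrt{\pi}}{72}$

Consider the simpler parametrised integral
$$J(a) = \int_{-\infty}^{\infty} - 4 e^{- a x^{2}} \, dx = - \frac{4 \sqrt{\pi}}{\sqrt{a}}.$$

Differentiating under the integral sign brings down a factor of $(-x^2)$:
$$\frac{dJ}{da} = \int_{-\infty}^{\infty} 4 x^{2} e^{- a x^{2}} \, dx = \frac{2 \sqrt{\pi}}{a^{\frac{3}{2}}}.$$

Repeating twice in total — each differentiation brings down another $(-x^2)$ — gives
$$\frac{d^{2}J}{da^{2}} = \int_{-\infty}^{\infty} - 4 x^{4} e^{- a x^{2}} \, dx = - \frac{3 \sqrt{\pi}}{a^{\frac{5}{2}}},$$
and the integrand here is exactly the target integrand, so $I = - \frac{3 \sqrt{\pi}}{a^{\frac{5}{2}}}$.

Setting $a = 6$:
$$I = - \frac{\sqrt{6} \sqrt{\pi}}{72}.$$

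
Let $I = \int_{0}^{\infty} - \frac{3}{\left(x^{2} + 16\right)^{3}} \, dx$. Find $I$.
$- \frac{9 \pi}{16384}$

Start from the standard arctangent integral
$$J(a) = \int_{0}^{\infty} - \frac{3}{a^{2} + x^{2}} \, dx = - \frac{3 \pi}{2 a}.$$

Differentiating under the integral sign with respect to $a$,
$$\frac{dJ}{da} = \int_{0}^{\infty} \frac{6 a}{\left(a^{2} + x^{2}\right)^{2}} \, dx = \frac{3 \pi}{2 a^{2}},$$
so $\int_{0}^{\infty} - \frac{3}{\left(a^{2} + x^{2}\right)^{2}} \, dx = - \frac{3 \pi}{4 a^{3}}$.

Repeating — each differentiation of $1/(x^2+a^2)^j$ produces $-2ja/(x^2+a^2)^{j+1}$ — and dividing through by $-2ja$ at each step yields, after $2$ differentiations in total,
$$\int_{0}^{\infty} - \frac{3}{\left(a^{2} + x^{2}\right)^{3}} \, dx = - \frac{9 \pi}{16 a^{5}}.$$

Setting $a = 4$:
$$I = - \frac{9 \pi}{16384}.$$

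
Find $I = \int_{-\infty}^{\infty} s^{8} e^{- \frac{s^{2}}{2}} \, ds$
$105 \sqrt{2} \sqrt{\pi}$

Start from the elementary integral
$$J(a) = \int_{-\infty}^{\infty} e^{- a s^{2}} \, ds = \frac{\sqrt{\pi}}{\sqrt{a}}.$$

Differentiating under the integral sign brings down a factor of $(-s^2)$:
$$\frac{dJ}{da} = \int_{-\infty}^{\infty} - s^{2} e^{- a s^{2}} \, ds = - \frac{\sqrt{\pi}}{2 a^{\frac{3}{2}}}.$$

Repeating $4$ times in total — each differentiation brings down another $(-s^2)$ — gives
$$\frac{d^{4}J}{da^{4}} = \int_{-\infty}^{\infty} s^{8} e^{- a s^{2}} \, ds = \frac{105 \sqrt{\pi}}{16 a^{\frac{9}{2}}},$$
and the integrand here is exactly the target integrand, so $I = \frac{105 \sqrt{\pi}}{16 a^{\frac{9}{2}}}$.

Setting $a = \frac{1}{2}$:
$$I = 105 \sqrt{2} \sqrt{\pi}.$$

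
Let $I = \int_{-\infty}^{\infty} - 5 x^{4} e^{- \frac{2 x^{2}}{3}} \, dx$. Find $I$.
$- \frac{135 \sqrt{6} \sqrt{\pi}}{32}$

Consider the simpler parametrised integral
$$J(a) = \int_{-\infty}^{\infty} - 5 e^{- a x^{2}} \, dx = - \frac{5 \sqrt{\pi}}{\sqrt{a}}.$$

Differentiating under the integral sign brings down a factor of $(-x^2)$:
$$\frac{dJ}{da} = \int_{-\infty}^{\infty} 5 x^{2} e^{- a x^{2}} \, dx = \frac{5 \sqrt{\pi}}{2 a^{\frac{3}{2}}}.$$

Repeating twice in total — each differentiation brings down another $(-x^2)$ — gives
$$\frac{d^{2}J}{da^{2}} = \int_{-\infty}^{\infty} - 5 x^{4} e^{- a x^{2}} \, dx = - \frac{15 \sqrt{\pi}}{4 a^{\frac{5}{2}}},$$
and the integrand here is exactly the target integrand, so $I = - \frac{15 \sqrt{\pi}}{4 a^{\frac{5}{2}}}$.

Setting $a = \frac{2}{3}$:
$$I = - \frac{135 \sqrt{6} \sqrt{\pi}}{32}.$$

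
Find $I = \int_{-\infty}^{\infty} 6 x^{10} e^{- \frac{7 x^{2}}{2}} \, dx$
$\frac{810 \sqrt{14} \sqrt{\pi}}{16807}$

Begin with the known integral
$$J(a) = \int_{-\infty}^{\infty} 6 e^{- a x^{2}} \, dx = \frac{6 \sqrt{\pi}}{\sqrt{a}}.$$

Differentiating under the integral sign brings down a factor of $(-x^2)$:
$$\frac{dJ}{da} = \int_{-\infty}^{\infty} - 6 x^{2} e^{- a x^{2}} \, dx = - \frac{3 \sqrt{\pi}}{a^{\frac{3}{2}}}.$$

Repeating $5$ times in total — each differentiation brings down another $(-x^2)$ — gives
$$\frac{d^{5}J}{da^{5}} = \int_{-\infty}^{\infty} - 6 x^{10} e^{- a x^{2}} \, dx = - \frac{2835 \sqrt{\pi}}{16 a^{\frac{11}{2}}},$$
and the integrand here is $(-1)^{5}$ times the target integrand, so $I = (-1)^{5}\,\frac{d^{5}J}{da^{5}} = \frac{2835 \sqrt{\pi}}{16 a^{\frac{11}{2}}}$.

Setting $a = \frac{7}{2}$:
$$I = \frac{810 \sqrt{14} \sqrt{\pi}}{16807}.$$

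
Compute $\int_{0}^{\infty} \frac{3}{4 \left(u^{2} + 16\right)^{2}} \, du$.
$\frac{3 \pi}{1024}$

Begin with the known result
$$J(a) = \int_{0}^{\infty} \frac{3}{4 \left(a^{2} + u^{2}\right)} \, du = \frac{3 \pi}{8 a}.$$

Differentiating under the integral sign with respect to $a$,
$$\frac{dJ}{da} = \int_{0}^{\infty} - \frac{3 a}{2 \left(a^{2} + u^{2}\right)^{2}} \, du = - \frac{3 \pi}{8 a^{2}},$$
so $\int_{0}^{\infty} \frac{3}{4 \left(a^{2} + u^{2}\right)^{2}} \, du = \frac{3 \pi}{16 a^{3}}$.

Setting $a = 4$:
$$I = \frac{3 \pi}{1024}.$$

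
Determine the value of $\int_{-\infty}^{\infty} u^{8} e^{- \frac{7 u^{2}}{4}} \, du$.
$\frac{480 \sqrt{7} \sqrt{\pi}}{2401}$

Consider the simpler parametrised integral
$$J(a) = \int_{-\infty}^{\infty} e^{- a u^{2}} \, du = \frac{\sqrt{\pi}}{\sqrt{a}}.$$

Differentiating under the integral sign brings down a factor of $(-u^2)$:
$$\frac{dJ}{da} = \int_{-\infty}^{\infty} - u^{2} e^{- a u^{2}} \, du = - \frac{\sqrt{\pi}}{2 a^{\frac{3}{2}}}.$$

Repeating $4$ times in total — each differentiation brings down another $(-u^2)$ — gives
$$\frac{d^{4}J}{da^{4}} = \int_{-\infty}^{\infty} u^{8} e^{- a u^{2}} \, du = \frac{105 \sqrt{\pi}}{16 a^{\frac{9}{2}}},$$
and the integrand here is exactly the target integrand, so $I = \frac{105 \sqrt{\pi}}{16 a^{\frac{9}{2}}}$.

Setting $a = \frac{7}{4}$:
$$I = \frac{480 \sqrt{7} \sqrt{\pi}}{2401}.$$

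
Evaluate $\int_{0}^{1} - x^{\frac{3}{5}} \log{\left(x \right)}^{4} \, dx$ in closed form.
$- \frac{9375}{4096}$

Begin with the known integral
$$J(a) = \int_{0}^{1} - x^{a} \, dx = - \frac{1}{a + 1}.$$

Differentiating under the integral sign brings down a factor of $\ln x$:
$$\frac{dJ}{da} = \int_{0}^{1} - x^{a} \log{\left(x \right)} \, dx = \frac{1}{\left(a + 1\right)^{2}}.$$

Repeating $4$ times in total — each differentiation brings down another $\ln x$ — gives
$$\frac{d^{4}J}{da^{4}} = \int_{0}^{1} - x^{a} \log{\left(x \right)}^{4} \, dx = - \frac{24}{\left(a + 1\right)^{5}},$$
and the integrand here is exactly the target integrand, so $I = - \frac{24}{\left(a + 1\right)^{5}}$.

Setting $a = \frac{3}{5}$:
$$I = - \frac{9375}{4096}.$$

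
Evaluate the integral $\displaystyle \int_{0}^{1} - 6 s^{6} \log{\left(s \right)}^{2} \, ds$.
$- \frac{12}{343}$

Begin with the known integral
$$J(a) = \int_{0}^{1} - 6 s^{a} \, ds = - \frac{6}{a + 1}.$$

Differentiating under the integral sign brings down a factor of $\ln s$:
$$\frac{dJ}{da} = \int_{0}^{1} - 6 s^{a} \log{\left(s \right)} \, ds = \frac{6}{\left(a + 1\right)^{2}}.$$

Repeating twice in total — each differentiation brings down another $\ln s$ — gives
$$\frac{d^{2}J}{da^{2}} = \int_{0}^{1} - 6 s^{a} \log{\left(s \right)}^{2} \, ds = - \frac{12}{\left(a + 1\right)^{3}},$$
and the integrand here is exactly the target integrand, so $I = - \frac{12}{\left(a + 1\right)^{3}}$.

Setting $a = 6$:
$$I = - \frac{12}{343}.$$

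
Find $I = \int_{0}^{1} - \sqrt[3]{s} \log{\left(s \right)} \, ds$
$\frac{9}{16}$

Begin with the known integral
$$J(a) = \int_{0}^{1} - s^{a} \, ds = - \frac{1}{a + 1}.$$

Differentiating under the integral sign brings down a factor of $\ln s$:
$$\frac{dJ}{da} = \int_{0}^{1} - s^{a} \log{\left(s \right)} \, ds = \frac{1}{\left(a + 1\right)^{2}}.$$

The integral on the left is $I$, so $I = \frac{1}{\left(a + 1\right)^{2}}$.

Setting $a = \frac{1}{3}$:
$$I = \frac{9}{16}.$$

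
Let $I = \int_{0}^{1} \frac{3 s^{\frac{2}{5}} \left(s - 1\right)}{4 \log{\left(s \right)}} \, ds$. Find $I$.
$- \frac{3 \log{\left(7 \right)}}{4} + \frac{3 \log{\left(12 \right)}}{4}$

Replace the exponent $\frac{2}{5}$ by a parameter $a$: let $I(a) = \int_{0}^{1} \frac{3 \left(s^{\frac{7}{5}} - s^{a}\right)}{4 \log{\left(s \right)}} \, ds$.

Since $\dfrac{\partial}{\partial a}\,s^{a} = s^{a} \ln s$, the $\ln s$ in the denominator cancels and
$$\frac{dI}{da} = \int_{0}^{1} - \frac{3}{4} s^{a} \, ds = - \frac{3}{4} \left[\frac{s^{a+1}}{a+1}\right]_0^1 = - \frac{3}{4 a + 4}.$$

Integrating with respect to $a$ gives $I(a) = - \frac{3 \log{\left(a + 1 \right)}}{4} - \frac{3 \log{\left(5 \right)}}{4} + \frac{3 \log{\left(12 \right)}}{4} + C$.

At $a = \frac{7}{5}$ the integrand is identically $0$, so $I(\frac{7}{5}) = 0$. The closed form gives $0$, hence $C = 0$.

Setting $a = \frac{2}{5}$:
$$I = - \frac{3 \log{\left(7 \right)}}{4} + \frac{3 \log{\left(12 \right)}}{4}.$$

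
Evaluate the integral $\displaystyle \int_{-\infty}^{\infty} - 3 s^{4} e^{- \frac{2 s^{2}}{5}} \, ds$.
$- \frac{225 \sqrt{10} \sqrt{\pi}}{32}$

Start from the elementary integral
$$J(a) = \int_{-\infty}^{\infty} - 3 e^{- a s^{2}} \, ds = - \frac{3 \sqrt{\pi}}{\sqrt{a}}.$$

Differentiating under the integral sign brings down a factor of $(-s^2)$:
$$\frac{dJ}{da} = \int_{-\infty}^{\infty} 3 s^{2} e^{- a s^{2}} \, ds = \frac{3 \sqrt{\pi}}{2 a^{\frac{3}{2}}}.$$

Repeating twice in total — each differentiation brings down another $(-s^2)$ — gives
$$\frac{d^{2}J}{da^{2}} = \int_{-\infty}^{\infty} - 3 s^{4} e^{- a s^{2}} \, ds = - \frac{9 \sqrt{\pi}}{4 a^{\frac{5}{2}}},$$
and the integrand here is exactly the target integrand, so $I = - \frac{9 \sqrt{\pi}}{4 a^{\frac{5}{2}}}$.

Setting $a = \frac{2}{5}$:
$$I = - \frac{225 \sqrt{10} \sqrt{\pi}}{32}.$$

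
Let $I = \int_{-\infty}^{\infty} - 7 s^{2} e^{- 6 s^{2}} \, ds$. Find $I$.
$- \frac{7 \sqrt{6} \sqrt{\pi}}{72}$

Consider the simpler parametrised integral
$$J(a) = \int_{-\infty}^{\infty} - 7 e^{- a s^{2}} \, ds = - \frac{7 \sqrt{\pi}}{\sqrt{a}}.$$

Differentiating under the integral sign brings down a factor of $(-s^2)$:
$$\frac{dJ}{da} = \int_{-\infty}^{\infty} 7 s^{2} e^{- a s^{2}} \, ds = \frac{7 \sqrt{\pi}}{2 a^{\frac{3}{2}}}.$$

The integral on the left is $-I$, so $I = - \frac{7 \sqrt{\pi}}{2 a^{\frac{3}{2}}}$.

Setting $a = 6$:
$$I = - \frac{7 \sqrt{6} \sqrt{\pi}}{72}.$$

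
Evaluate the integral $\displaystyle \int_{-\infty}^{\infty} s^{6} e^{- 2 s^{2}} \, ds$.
$\frac{15 \sqrt{2} \sqrt{\pi}}{128}$

Start from the elementary integral
$$J(a) = \int_{-\infty}^{\infty} e^{- a s^{2}} \, ds = \frac{\sqrt{\pi}}{\sqrt{a}}.$$

Differentiating under the integral sign brings down a factor of $(-s^2)$:
$$\frac{dJ}{da} = \int_{-\infty}^{\infty} - s^{2} e^{- a s^{2}} \, ds = - \frac{\sqrt{\pi}}{2 a^{\frac{3}{2}}}.$$

Repeating $3$ times in total — each differentiation brings down another $(-s^2)$ — gives
$$\frac{d^{3}J}{da^{3}} = \int_{-\infty}^{\infty} - s^{6} e^{- a s^{2}} \, ds = - \frac{15 \sqrt{\pi}}{8 a^{\frac{7}{2}}},$$
and the integrand here is $(-1)^{3}$ times the target integrand, so $I = (-1)^{3}\,\frac{d^{3}J}{da^{3}} = \frac{15 \sqrt{\pi}}{8 a^{\frac{7}{2}}}$.

Setting $a = 2$:
$$I = \frac{15 \sqrt{2} \sqrt{\pi}}{128}.$$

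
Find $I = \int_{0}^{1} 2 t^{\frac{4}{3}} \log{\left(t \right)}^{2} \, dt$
$\frac{108}{343}$

Consider the simpler parametrised integral
$$J(a) = \int_{0}^{1} 2 t^{a} \, dt = \frac{2}{a + 1}.$$

Differentiating under the integral sign brings down a factor of $\ln t$:
$$\frac{dJ}{da} = \int_{0}^{1} 2 t^{a} \log{\left(t \right)} \, dt = - \frac{2}{\left(a + 1\right)^{2}}.$$

Repeating twice in total — each differentiation brings down another $\ln t$ — gives
$$\frac{d^{2}J}{da^{2}} = \int_{0}^{1} 2 t^{a} \log{\left(t \right)}^{2} \, dt = \frac{4}{\left(a + 1\right)^{3}},$$
and the integrand here is exactly the target integrand, so $I = \frac{4}{\left(a + 1\right)^{3}}$.

Setting $a = \frac{4}{3}$:
$$I = \frac{108}{343}.$$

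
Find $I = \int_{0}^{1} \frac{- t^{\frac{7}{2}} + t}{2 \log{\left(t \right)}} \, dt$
$\log{\left(\frac{2}{3} \right)}$

Replace the exponent $\frac{7}{2}$ by a parameter $a$: let $I(a) = \int_{0}^{1} \frac{t - t^{a}}{2 \log{\left(t \right)}} \, dt$.

Since $\dfrac{\partial}{\partial a}\,t^{a} = t^{a} \ln t$, the $\ln t$ in the denominator cancels and
$$\frac{dI}{da} = \int_{0}^{1} - \frac{1}{2} t^{a} \, dt = - \frac{1}{2} \left[\frac{t^{a+1}}{a+1}\right]_0^1 = - \frac{1}{2 a + 2}.$$

Integrating with respect to $a$ gives $I(a) = - \frac{\log{\left(a + 1 \right)}}{2} + \frac{\log{\left(2 \right)}}{2} + C$.

At $a = 1$ the integrand is identically $0$, so $I(1) = 0$. The closed form gives $0$, hence $C = 0$.

Setting $a = \frac{7}{2}$:
$$I = \log{\left(\frac{2}{3} \right)}.$$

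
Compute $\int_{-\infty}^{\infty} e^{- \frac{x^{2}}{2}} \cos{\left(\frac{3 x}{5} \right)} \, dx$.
$\frac{\sqrt{2} \sqrt{\pi}}{e^{\frac{9}{50}}}$

Treat the cosine frequency as a parameter and define $I(b) = \int_{-\infty}^{\infty} e^{- \frac{x^{2}}{2}} \cos{\left(b x \right)} \, dx$.

Differentiating under the integral sign,
$$I'(b) = \int_{-\infty}^{\infty} - x e^{- \frac{x^{2}}{2}} \sin{\left(b x \right)} \, dx.$$

Integrate $\int_{-\infty}^{\infty} x \sin(b x)\, e^{- \frac{x^{2}}{2}}\, dx$ by parts with $u = \sin(b x)$ and $dv = x\, e^{- \frac{x^{2}}{2}}\, dx$, giving $v = - e^{- \frac{x^{2}}{2}}$. The boundary term vanishes and
$$\int_{-\infty}^{\infty} x \sin(b x)\, e^{- \frac{x^{2}}{2}}\, dx = b \int_{-\infty}^{\infty} \cos(b x)\, e^{- \frac{x^{2}}{2}}\, dx,$$
so $I'(b) = - b\, I(b)$.

This is a separable first-order ODE; solving with the initial condition $I(0) = \int_{-\infty}^{\infty} e^{- \frac{x^{2}}{2}}\,dx = \sqrt{2} \sqrt{\pi}$ gives
$$I(b) = \sqrt{2} \sqrt{\pi} e^{- \frac{b^{2}}{2}}.$$

Setting $b = \frac{3}{5}$:
$$I = \frac{\sqrt{2} \sqrt{\pi}}{e^{\frac{9}{50}}}.$$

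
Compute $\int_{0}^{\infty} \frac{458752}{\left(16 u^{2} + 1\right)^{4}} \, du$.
$17920 \pi$

Recall the elementary integral
$$J(a) = \int_{0}^{\infty} \frac{7}{a^{2} + u^{2}} \, du = \frac{7 \pi}{2 a}.$$

Differentiating under the integral sign with respect to $a$,
$$\frac{dJ}{da} = \int_{0}^{\infty} - \frac{14 a}{\left(a^{2} + u^{2}\right)^{2}} \, du = - \frac{7 \pi}{2 a^{2}},$$
so $\int_{0}^{\infty} \frac{7}{\left(a^{2} + u^{2}\right)^{2}} \, du = \frac{7 \pi}{4 a^{3}}$.

Repeating — each differentiation of $1/(u^2+a^2)^j$ produces $-2ja/(u^2+a^2)^{j+1}$ — and dividing through by $-2ja$ at each step yields, after $3$ differentiations in total,
$$\int_{0}^{\infty} \frac{7}{\left(a^{2} + u^{2}\right)^{4}} \, du = \frac{35 \pi}{32 a^{7}}.$$

Setting $a = \frac{1}{4}$:
$$I = 17920 \pi.$$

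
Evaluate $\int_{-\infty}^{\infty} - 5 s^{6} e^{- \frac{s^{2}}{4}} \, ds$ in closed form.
$- 1200 \sqrt{\pi}$

Begin with the known integral
$$J(a) = \int_{-\infty}^{\infty} - 5 e^{- a s^{2}} \, ds = - \frac{5 \sqrt{\pi}}{\sqrt{a}}.$$

Differentiating under the integral sign brings down a factor of $(-s^2)$:
$$\frac{dJ}{da} = \int_{-\infty}^{\infty} 5 s^{2} e^{- a s^{2}} \, ds = \frac{5 \sqrt{\pi}}{2 a^{\frac{3}{2}}}.$$

Repeating $3$ times in total — each differentiation brings down another $(-s^2)$ — gives
$$\frac{d^{3}J}{da^{3}} = \int_{-\infty}^{\infty} 5 s^{6} e^{- a s^{2}} \, ds = \frac{75 \sqrt{\pi}}{8 a^{\frac{7}{2}}},$$
and the integrand here is $(-1)^{3}$ times the target integrand, so $I = (-1)^{3}\,\frac{d^{3}J}{da^{3}} = - \frac{75 \sqrt{\pi}}{8 a^{\frac{7}{2}}}$.

Setting $a = \frac{1}{4}$:
$$I = - 1200 \sqrt{\pi}.$$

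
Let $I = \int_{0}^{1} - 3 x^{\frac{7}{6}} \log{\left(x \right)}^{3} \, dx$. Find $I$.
$\frac{23328}{28561}$

Start from the elementary integral
$$J(a) = \int_{0}^{1} - 3 x^{a} \, dx = - \frac{3}{a + 1}.$$

Differentiating under the integral sign brings down a factor of $\ln x$:
$$\frac{dJ}{da} = \int_{0}^{1} - 3 x^{a} \log{\left(x \right)} \, dx = \frac{3}{\left(a + 1\right)^{2}}.$$

Repeating $3$ times in total — each differentiation brings down another $\ln x$ — gives
$$\frac{d^{3}J}{da^{3}} = \int_{0}^{1} - 3 x^{a} \log{\left(x \right)}^{3} \, dx = \frac{18}{\left(a + 1\right)^{4}},$$
and the integrand here is exactly the target integrand, so $I = \frac{18}{\left(a + 1\right)^{4}}$.

Setting $a = \frac{7}{6}$:
$$I = \frac{23328}{28561}.$$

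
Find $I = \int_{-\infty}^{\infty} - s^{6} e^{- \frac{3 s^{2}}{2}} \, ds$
$- \frac{5 \sqrt{6} \sqrt{\pi}}{27}$

Consider the simpler parametrised integral
$$J(a) = \int_{-\infty}^{\infty} - e^{- a s^{2}} \, ds = - \frac{\sqrt{\pi}}{\sqrt{a}}.$$

Differentiating under the integral sign brings down a factor of $(-s^2)$:
$$\frac{dJ}{da} = \int_{-\infty}^{\infty} s^{2} e^{- a s^{2}} \, ds = \frac{\sqrt{\pi}}{2 a^{\frac{3}{2}}}.$$

Repeating $3$ times in total — each differentiation brings down another $(-s^2)$ — gives
$$\frac{d^{3}J}{da^{3}} = \int_{-\infty}^{\infty} s^{6} e^{- a s^{2}} \, ds = \frac{15 \sqrt{\pi}}{8 a^{\frac{7}{2}}},$$
and the integrand here is $(-1)^{3}$ times the target integrand, so $I = (-1)^{3}\,\frac{d^{3}J}{da^{3}} = - \frac{15 \sqrt{\pi}}{8 a^{\frac{7}{2}}}$.

Setting $a = \frac{3}{2}$:
$$I = - \frac{5 \sqrt{6} \sqrt{\pi}}{27}.$$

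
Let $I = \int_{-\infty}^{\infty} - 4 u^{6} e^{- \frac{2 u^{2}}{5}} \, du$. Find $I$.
$- \frac{1875 \sqrt{10} \sqrt{\pi}}{32}$

Consider the simpler parametrised integral
$$J(a) = \int_{-\infty}^{\infty} - 4 e^{- a u^{2}} \, du = - \frac{4 \sqrt{\pi}}{\sqrt{a}}.$$

Differentiating under the integral sign brings down a factor of $(-u^2)$:
$$\frac{dJ}{da} = \int_{-\infty}^{\infty} 4 u^{2} e^{- a u^{2}} \, du = \frac{2 \sqrt{\pi}}{a^{\frac{3}{2}}}.$$

Repeating $3$ times in total — each differentiation brings down another $(-u^2)$ — gives
$$\frac{d^{3}J}{da^{3}} = \int_{-\infty}^{\infty} 4 u^{6} e^{- a u^{2}} \, du = \frac{15 \sqrt{\pi}}{2 a^{\frac{7}{2}}},$$
and the integrand here is $(-1)^{3}$ times the target integrand, so $I = (-1)^{3}\,\frac{d^{3}J}{da^{3}} = - \frac{15 \sqrt{\pi}}{2 a^{\frac{7}{2}}}$.

Setting $a = \frac{2}{5}$:
$$I = - \frac{1875 \sqrt{10} \sqrt{\pi}}{32}.$$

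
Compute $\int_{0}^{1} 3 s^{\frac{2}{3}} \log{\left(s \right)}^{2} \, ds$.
$\frac{162}{125}$

Begin with the known integral
$$J(a) = \int_{0}^{1} 3 s^{a} \, ds = \frac{3}{a + 1}.$$

Differentiating under the integral sign brings down a factor of $\ln s$:
$$\frac{dJ}{da} = \int_{0}^{1} 3 s^{a} \log{\left(s \right)} \, ds = - \frac{3}{\left(a + 1\right)^{2}}.$$

Repeating twice in total — each differentiation brings down another $\ln s$ — gives
$$\frac{d^{2}J}{da^{2}} = \int_{0}^{1} 3 s^{a} \log{\left(s \right)}^{2} \, ds = \frac{6}{\left(a + 1\right)^{3}},$$
and the integrand here is exactly the target integrand, so $I = \frac{6}{\left(a + 1\right)^{3}}$.

Setting $a = \frac{2}{3}$:
$$I = \frac{162}{125}.$$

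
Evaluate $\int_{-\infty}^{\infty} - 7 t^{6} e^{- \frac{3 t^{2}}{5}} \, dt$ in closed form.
$- \frac{4375 \sqrt{15} \sqrt{\pi}}{216}$

Begin with the known integral
$$J(a) = \int_{-\infty}^{\infty} - 7 e^{- a t^{2}} \, dt = - \frac{7 \sqrt{\pi}}{\sqrt{a}}.$$

Differentiating under the integral sign brings down a factor of $(-t^2)$:
$$\frac{dJ}{da} = \int_{-\infty}^{\infty} 7 t^{2} e^{- a t^{2}} \, dt = \frac{7 \sqrt{\pi}}{2 a^{\frac{3}{2}}}.$$

Repeating $3$ times in total — each differentiation brings down another $(-t^2)$ — gives
$$\frac{d^{3}J}{da^{3}} = \int_{-\infty}^{\infty} 7 t^{6} e^{- a t^{2}} \, dt = \frac{105 \sqrt{\pi}}{8 a^{\frac{7}{2}}},$$
and the integrand here is $(-1)^{3}$ times the target integrand, so $I = (-1)^{3}\,\frac{d^{3}J}{da^{3}} = - \frac{105 \sqrt{\pi}}{8 a^{\frac{7}{2}}}$.

Setting $a = \frac{3}{5}$:
$$I = - \frac{4375 \sqrt{15} \sqrt{\pi}}{216}.$$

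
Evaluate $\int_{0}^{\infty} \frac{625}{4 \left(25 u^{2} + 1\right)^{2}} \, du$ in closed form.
$\frac{125 \pi}{16}$

Begin with the known result
$$J(a) = \int_{0}^{\infty} \frac{1}{4 \left(a^{2} + u^{2}\right)} \, du = \frac{\pi}{8 a}.$$

Differentiating under the integral sign with respect to $a$,
$$\frac{dJ}{da} = \int_{0}^{\infty} - \frac{a}{2 \left(a^{2} + u^{2}\right)^{2}} \, du = - \frac{\pi}{8 a^{2}},$$
so $\int_{0}^{\infty} \frac{1}{4 \left(a^{2} + u^{2}\right)^{2}} \, du = \frac{\pi}{16 a^{3}}$.

Setting $a = \frac{1}{5}$:
$$I = \frac{125 \pi}{16}.$$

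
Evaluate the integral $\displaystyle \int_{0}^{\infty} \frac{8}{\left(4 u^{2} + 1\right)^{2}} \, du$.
$\pi$

Start from the standard arctangent integral
$$J(a) = \int_{0}^{\infty} \frac{1}{2 \left(a^{2} + u^{2}\right)} \, du = \frac{\pi}{4 a}.$$

Differentiating under the integral sign with respect to $a$,
$$\frac{dJ}{da} = \int_{0}^{\infty} - \frac{a}{\left(a^{2} + u^{2}\right)^{2}} \, du = - \frac{\pi}{4 a^{2}},$$
so $\int_{0}^{\infty} \frac{1}{2 \left(a^{2} + u^{2}\right)^{2}} \, du = \frac{\pi}{8 a^{3}}$.

Setting $a = \frac{1}{2}$:
$$I = \pi.$$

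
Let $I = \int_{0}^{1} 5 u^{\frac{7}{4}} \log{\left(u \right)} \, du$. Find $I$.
$- \frac{80}{121}$

Begin with the known integral
$$J(a) = \int_{0}^{1} 5 u^{a} \, du = \frac{5}{a + 1}.$$

Differentiating under the integral sign brings down a factor of $\ln u$:
$$\frac{dJ}{da} = \int_{0}^{1} 5 u^{a} \log{\left(u \right)} \, du = - \frac{5}{\left(a + 1\right)^{2}}.$$

The integral on the left is $I$, so $I = - \frac{5}{\left(a + 1\right)^{2}}$.

Setting $a = \frac{7}{4}$:
$$I = - \frac{80}{121}.$$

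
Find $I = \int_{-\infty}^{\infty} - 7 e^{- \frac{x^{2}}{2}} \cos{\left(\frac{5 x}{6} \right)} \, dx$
$- \frac{7 \sqrt{2} \sqrt{\pi}}{e^{\frac{25}{72}}}$

Define $I(b) = \int_{-\infty}^{\infty} - 7 e^{- \frac{x^{2}}{2}} \cos{\left(b x \right)} \, dx$.

Differentiating under the integral sign,
$$I'(b) = \int_{-\infty}^{\infty} 7 x e^{- \frac{x^{2}}{2}} \sin{\left(b x \right)} \, dx.$$

Integrate $\int_{-\infty}^{\infty} x \sin(b x)\, e^{- \frac{x^{2}}{2}}\, dx$ by parts with $u = \sin(b x)$ and $dv = x\, e^{- \frac{x^{2}}{2}}\, dx$, giving $v = - e^{- \frac{x^{2}}{2}}$. The boundary term vanishes and
$$\int_{-\infty}^{\infty} x \sin(b x)\, e^{- \frac{x^{2}}{2}}\, dx = b \int_{-\infty}^{\infty} \cos(b x)\, e^{- \frac{x^{2}}{2}}\, dx,$$
so $I'(b) = - b\, I(b)$.

This is a separable first-order ODE; solving with the initial condition $I(0) = \int_{-\infty}^{\infty} - 7 e^{- \frac{x^{2}}{2}}\,dx = - 7 \sqrt{2} \sqrt{\pi}$ gives
$$I(b) = - 7 \sqrt{2} \sqrt{\pi} e^{- \frac{b^{2}}{2}}.$$

Setting $b = \frac{5}{6}$:
$$I = - \frac{7 \sqrt{2} \sqrt{\pi}}{e^{\frac{25}{72}}}.$$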